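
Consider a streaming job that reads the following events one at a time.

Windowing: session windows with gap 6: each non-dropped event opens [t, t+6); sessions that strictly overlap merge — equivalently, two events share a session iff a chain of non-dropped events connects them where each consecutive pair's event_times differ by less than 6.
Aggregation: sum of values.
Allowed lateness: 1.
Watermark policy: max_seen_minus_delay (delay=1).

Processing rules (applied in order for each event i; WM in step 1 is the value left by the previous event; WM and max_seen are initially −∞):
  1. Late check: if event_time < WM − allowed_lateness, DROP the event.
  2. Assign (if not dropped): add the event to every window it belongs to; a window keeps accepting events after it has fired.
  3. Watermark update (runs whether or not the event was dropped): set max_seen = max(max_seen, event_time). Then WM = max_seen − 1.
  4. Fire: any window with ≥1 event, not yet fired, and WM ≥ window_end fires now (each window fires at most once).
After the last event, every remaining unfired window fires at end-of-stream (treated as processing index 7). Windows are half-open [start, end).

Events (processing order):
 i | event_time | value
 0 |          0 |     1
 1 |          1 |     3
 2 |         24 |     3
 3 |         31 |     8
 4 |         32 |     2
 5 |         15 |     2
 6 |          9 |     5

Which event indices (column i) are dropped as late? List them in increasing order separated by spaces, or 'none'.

5 6

i=0 t=0 v=1: → [0,6); WM=-1
i=1 t=1 v=3: → [0,7); WM=0
i=2 t=24 v=3: → [24,30); WM=23
i=3 t=31 v=8: → [31,37); WM=30
i=4 t=32 v=2: → [31,38); WM=31
i=5 t=15 v=2: DROP (t<31-1); WM=31
i=6 t=9 v=5: DROP (t<31-1); WM=31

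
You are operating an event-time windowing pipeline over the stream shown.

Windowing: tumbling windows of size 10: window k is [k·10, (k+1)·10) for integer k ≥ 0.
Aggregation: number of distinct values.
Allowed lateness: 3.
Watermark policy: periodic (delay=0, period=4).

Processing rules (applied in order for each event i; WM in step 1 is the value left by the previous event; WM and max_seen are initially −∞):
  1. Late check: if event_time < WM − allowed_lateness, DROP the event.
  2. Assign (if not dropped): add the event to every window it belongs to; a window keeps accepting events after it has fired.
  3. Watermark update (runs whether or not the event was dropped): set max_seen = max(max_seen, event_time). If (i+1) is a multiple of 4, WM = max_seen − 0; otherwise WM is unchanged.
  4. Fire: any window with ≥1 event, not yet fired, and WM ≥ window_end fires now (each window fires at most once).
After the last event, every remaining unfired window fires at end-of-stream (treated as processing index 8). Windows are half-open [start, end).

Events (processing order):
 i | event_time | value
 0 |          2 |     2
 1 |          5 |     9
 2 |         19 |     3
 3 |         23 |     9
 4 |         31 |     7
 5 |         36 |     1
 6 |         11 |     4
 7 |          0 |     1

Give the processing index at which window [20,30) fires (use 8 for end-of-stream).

i=0 t=2 v=2: → [0,10); WM=−∞
i=1 t=5 v=9: → [0,10); WM=−∞
i=2 t=19 v=3: → [10,20); WM=−∞
i=3 t=23 v=9: → [20,30); WM=23; [0,10) fires=2 [10,20) fires=1
i=4 t=31 v=7: → [30,40); WM=23
i=5 t=36 v=1: → [30,40); WM=23
i=6 t=11 v=4: DROP (t<23-3); WM=23
i=7 t=0 v=1: DROP (t<23-3); WM=36; [20,30) fires=1

7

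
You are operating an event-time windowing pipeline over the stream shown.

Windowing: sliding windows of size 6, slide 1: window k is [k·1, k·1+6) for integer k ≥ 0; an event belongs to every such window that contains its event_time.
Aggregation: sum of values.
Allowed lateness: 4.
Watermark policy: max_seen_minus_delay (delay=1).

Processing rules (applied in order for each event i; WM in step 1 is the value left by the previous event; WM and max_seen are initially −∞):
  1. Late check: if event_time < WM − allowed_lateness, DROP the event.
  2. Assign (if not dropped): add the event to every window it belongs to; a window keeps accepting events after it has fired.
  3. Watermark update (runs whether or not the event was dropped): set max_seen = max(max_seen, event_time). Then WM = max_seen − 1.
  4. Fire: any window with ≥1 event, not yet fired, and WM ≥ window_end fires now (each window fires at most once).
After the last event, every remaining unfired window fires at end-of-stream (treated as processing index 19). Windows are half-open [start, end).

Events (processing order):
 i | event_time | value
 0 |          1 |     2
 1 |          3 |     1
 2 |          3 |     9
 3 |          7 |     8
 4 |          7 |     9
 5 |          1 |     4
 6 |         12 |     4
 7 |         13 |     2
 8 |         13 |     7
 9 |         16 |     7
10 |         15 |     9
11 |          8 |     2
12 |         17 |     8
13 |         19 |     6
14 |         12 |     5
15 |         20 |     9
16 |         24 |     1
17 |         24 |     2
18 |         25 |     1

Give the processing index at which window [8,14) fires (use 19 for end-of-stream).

9

i=0 t=1 v=2: → [1,7),[0,6); WM=0
i=1 t=3 v=1: → [3,9),[2,8),[1,7),[0,6); WM=2
i=2 t=3 v=9: → [3,9),[2,8),[1,7),[0,6); WM=2
i=3 t=7 v=8: → [7,13),[6,12),[5,11),[4,10),[3,9),[2,8); WM=6; [0,6) fires=12
i=4 t=7 v=9: → [7,13),[6,12),[5,11),[4,10),[3,9),[2,8); WM=6
i=5 t=1 v=4: DROP (t<6-4); WM=6
i=6 t=12 v=4: → [12,18),[11,17),[10,16),[9,15),[8,14),[7,13); WM=11; [1,7) fires=12 [2,8) fires=27 [3,9) fires=27 [4,10) fires=17 [5,11) fires=17
i=7 t=13 v=2: → [13,19),[12,18),[11,17),[10,16),[9,15),[8,14); WM=12; [6,12) fires=17
i=8 t=13 v=7: → [13,19),[12,18),[11,17),[10,16),[9,15),[8,14); WM=12
i=9 t=16 v=7: → [16,22),[15,21),[14,20),[13,19),[12,18),[11,17); WM=15; [7,13) fires=21 [8,14) fires=13 [9,15) fires=13
i=10 t=15 v=9: → [15,21),[14,20),[13,19),[12,18),[11,17),[10,16); WM=15
i=11 t=8 v=2: DROP (t<15-4); WM=15
i=12 t=17 v=8: → [17,23),[16,22),[15,21),[14,20),[13,19),[12,18); WM=16; [10,16) fires=22
i=13 t=19 v=6: → [19,25),[18,24),[17,23),[16,22),[15,21),[14,20); WM=18; [11,17) fires=29 [12,18) fires=37
i=14 t=12 v=5: DROP (t<18-4); WM=18
i=15 t=20 v=9: → [20,26),[19,25),[18,24),[17,23),[16,22),[15,21); WM=19; [13,19) fires=33
i=16 t=24 v=1: → [24,30),[23,29),[22,28),[21,27),[20,26),[19,25); WM=23; [14,20) fires=30 [15,21) fires=39 [16,22) fires=30 [17,23) fires=23
i=17 t=24 v=2: → [24,30),[23,29),[22,28),[21,27),[20,26),[19,25); WM=23
i=18 t=25 v=1: → [25,31),[24,30),[23,29),[22,28),[21,27),[20,26); WM=24; [18,24) fires=15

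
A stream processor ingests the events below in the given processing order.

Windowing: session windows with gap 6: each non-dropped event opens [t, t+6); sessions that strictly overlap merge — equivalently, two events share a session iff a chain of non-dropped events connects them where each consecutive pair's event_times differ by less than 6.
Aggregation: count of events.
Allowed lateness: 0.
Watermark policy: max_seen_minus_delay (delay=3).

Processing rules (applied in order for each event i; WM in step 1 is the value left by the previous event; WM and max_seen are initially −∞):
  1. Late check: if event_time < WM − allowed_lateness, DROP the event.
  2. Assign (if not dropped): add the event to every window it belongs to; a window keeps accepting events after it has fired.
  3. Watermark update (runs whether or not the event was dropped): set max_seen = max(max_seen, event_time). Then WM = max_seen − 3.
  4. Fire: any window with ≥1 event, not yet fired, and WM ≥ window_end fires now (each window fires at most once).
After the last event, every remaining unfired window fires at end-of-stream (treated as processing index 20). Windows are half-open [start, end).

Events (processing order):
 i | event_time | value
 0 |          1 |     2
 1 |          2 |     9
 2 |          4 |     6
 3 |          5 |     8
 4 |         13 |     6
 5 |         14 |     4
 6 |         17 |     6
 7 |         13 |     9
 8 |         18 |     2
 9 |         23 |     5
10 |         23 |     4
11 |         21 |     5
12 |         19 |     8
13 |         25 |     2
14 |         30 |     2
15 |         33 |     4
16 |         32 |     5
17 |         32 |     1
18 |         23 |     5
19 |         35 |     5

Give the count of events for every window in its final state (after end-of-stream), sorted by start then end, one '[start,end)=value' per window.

i=0 t=1 v=2: → [1,7); WM=-2
i=1 t=2 v=9: → [1,8); WM=-1
i=2 t=4 v=6: → [1,10); WM=1
i=3 t=5 v=8: → [1,11); WM=2
i=4 t=13 v=6: → [13,19); WM=10
i=5 t=14 v=4: → [13,20); WM=11
i=6 t=17 v=6: → [13,23); WM=14
i=7 t=13 v=9: DROP (t<14-0); WM=14
i=8 t=18 v=2: → [13,24); WM=15
i=9 t=23 v=5: → [13,29); WM=20
i=10 t=23 v=4: → [13,29); WM=20
i=11 t=21 v=5: → [13,29); WM=20
i=12 t=19 v=8: DROP (t<20-0); WM=20
i=13 t=25 v=2: → [13,31); WM=22
i=14 t=30 v=2: → [13,36); WM=27
i=15 t=33 v=4: → [13,39); WM=30
i=16 t=32 v=5: → [13,39); WM=30
i=17 t=32 v=1: → [13,39); WM=30
i=18 t=23 v=5: DROP (t<30-0); WM=30
i=19 t=35 v=5: → [13,41); WM=32

[1,11)=4 [13,41)=13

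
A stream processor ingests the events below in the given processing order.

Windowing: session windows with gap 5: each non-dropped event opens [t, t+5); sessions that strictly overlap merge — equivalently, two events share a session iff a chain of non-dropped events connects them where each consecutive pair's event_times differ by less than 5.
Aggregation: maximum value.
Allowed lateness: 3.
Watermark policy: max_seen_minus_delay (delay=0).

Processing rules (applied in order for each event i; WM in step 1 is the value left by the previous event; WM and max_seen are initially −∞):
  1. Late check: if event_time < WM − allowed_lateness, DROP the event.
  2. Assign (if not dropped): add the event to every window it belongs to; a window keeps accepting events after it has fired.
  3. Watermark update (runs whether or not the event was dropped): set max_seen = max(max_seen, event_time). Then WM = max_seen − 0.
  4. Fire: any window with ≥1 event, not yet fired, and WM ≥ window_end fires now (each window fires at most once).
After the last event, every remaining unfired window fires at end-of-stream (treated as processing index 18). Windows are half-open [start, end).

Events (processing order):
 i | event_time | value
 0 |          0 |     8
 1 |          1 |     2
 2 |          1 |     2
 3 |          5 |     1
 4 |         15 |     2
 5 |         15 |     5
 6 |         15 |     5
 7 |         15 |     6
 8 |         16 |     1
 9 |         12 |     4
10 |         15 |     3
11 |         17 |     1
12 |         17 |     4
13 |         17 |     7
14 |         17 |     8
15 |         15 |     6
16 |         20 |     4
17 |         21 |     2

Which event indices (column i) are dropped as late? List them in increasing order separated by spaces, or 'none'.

i=0 t=0 v=8: → [0,5); WM=0
i=1 t=1 v=2: → [0,6); WM=1
i=2 t=1 v=2: → [0,6); WM=1
i=3 t=5 v=1: → [0,10); WM=5
i=4 t=15 v=2: → [15,20); WM=15
i=5 t=15 v=5: → [15,20); WM=15
i=6 t=15 v=5: → [15,20); WM=15
i=7 t=15 v=6: → [15,20); WM=15
i=8 t=16 v=1: → [15,21); WM=16
i=9 t=12 v=4: DROP (t<16-3); WM=16
i=10 t=15 v=3: → [15,21); WM=16
i=11 t=17 v=1: → [15,22); WM=17
i=12 t=17 v=4: → [15,22); WM=17
i=13 t=17 v=7: → [15,22); WM=17
i=14 t=17 v=8: → [15,22); WM=17
i=15 t=15 v=6: → [15,22); WM=17
i=16 t=20 v=4: → [15,25); WM=20
i=17 t=21 v=2: → [15,26); WM=21

9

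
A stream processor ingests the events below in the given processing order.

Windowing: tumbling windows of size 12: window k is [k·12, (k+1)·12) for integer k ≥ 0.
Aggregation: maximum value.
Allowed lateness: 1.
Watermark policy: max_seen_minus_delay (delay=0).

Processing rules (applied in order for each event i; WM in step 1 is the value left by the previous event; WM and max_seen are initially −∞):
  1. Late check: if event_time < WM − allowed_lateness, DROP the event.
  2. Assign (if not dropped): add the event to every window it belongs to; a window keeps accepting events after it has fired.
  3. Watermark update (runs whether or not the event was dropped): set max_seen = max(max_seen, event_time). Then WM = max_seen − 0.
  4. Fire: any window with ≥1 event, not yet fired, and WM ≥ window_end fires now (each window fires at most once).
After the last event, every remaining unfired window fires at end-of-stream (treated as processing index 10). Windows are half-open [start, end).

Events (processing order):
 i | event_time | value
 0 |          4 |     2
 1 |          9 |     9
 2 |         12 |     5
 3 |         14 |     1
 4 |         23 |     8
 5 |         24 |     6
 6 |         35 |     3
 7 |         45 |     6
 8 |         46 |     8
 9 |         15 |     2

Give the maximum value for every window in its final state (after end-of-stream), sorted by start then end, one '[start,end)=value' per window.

[0,12)=9 [12,24)=8 [24,36)=6 [36,48)=8

i=0 t=4 v=2: → [0,12); WM=4
i=1 t=9 v=9: → [0,12); WM=9
i=2 t=12 v=5: → [12,24); WM=12; [0,12) fires=9
i=3 t=14 v=1: → [12,24); WM=14
i=4 t=23 v=8: → [12,24); WM=23
i=5 t=24 v=6: → [24,36); WM=24; [12,24) fires=8
i=6 t=35 v=3: → [24,36); WM=35
i=7 t=45 v=6: → [36,48); WM=45; [24,36) fires=6
i=8 t=46 v=8: → [36,48); WM=46
i=9 t=15 v=2: DROP (t<46-1); WM=46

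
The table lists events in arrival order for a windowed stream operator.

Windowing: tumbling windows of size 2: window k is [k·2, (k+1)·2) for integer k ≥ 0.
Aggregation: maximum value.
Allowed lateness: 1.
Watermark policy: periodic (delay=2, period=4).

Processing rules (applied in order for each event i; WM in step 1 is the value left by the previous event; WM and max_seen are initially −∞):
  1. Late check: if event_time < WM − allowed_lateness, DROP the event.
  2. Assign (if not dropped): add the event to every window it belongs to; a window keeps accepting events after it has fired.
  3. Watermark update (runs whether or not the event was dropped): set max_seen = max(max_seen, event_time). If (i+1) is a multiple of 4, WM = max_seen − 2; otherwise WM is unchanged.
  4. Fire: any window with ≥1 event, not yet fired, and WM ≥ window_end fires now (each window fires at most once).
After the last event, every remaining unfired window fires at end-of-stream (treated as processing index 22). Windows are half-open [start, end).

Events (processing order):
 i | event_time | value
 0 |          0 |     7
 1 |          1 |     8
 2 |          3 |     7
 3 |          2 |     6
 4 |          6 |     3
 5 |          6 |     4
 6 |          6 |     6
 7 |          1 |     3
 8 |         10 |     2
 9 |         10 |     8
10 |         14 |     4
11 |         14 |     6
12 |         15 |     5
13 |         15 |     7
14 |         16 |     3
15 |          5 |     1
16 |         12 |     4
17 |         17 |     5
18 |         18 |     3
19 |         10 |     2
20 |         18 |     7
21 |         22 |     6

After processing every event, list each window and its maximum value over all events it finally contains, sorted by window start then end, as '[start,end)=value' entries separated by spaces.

i=0 t=0 v=7: → [0,2); WM=−∞
i=1 t=1 v=8: → [0,2); WM=−∞
i=2 t=3 v=7: → [2,4); WM=−∞
i=3 t=2 v=6: → [2,4); WM=1
i=4 t=6 v=3: → [6,8); WM=1
i=5 t=6 v=4: → [6,8); WM=1
i=6 t=6 v=6: → [6,8); WM=1
i=7 t=1 v=3: → [0,2); WM=4; [0,2) fires=8 [2,4) fires=7
i=8 t=10 v=2: → [10,12); WM=4
i=9 t=10 v=8: → [10,12); WM=4
i=10 t=14 v=4: → [14,16); WM=4
i=11 t=14 v=6: → [14,16); WM=12; [6,8) fires=6 [10,12) fires=8
i=12 t=15 v=5: → [14,16); WM=12
i=13 t=15 v=7: → [14,16); WM=12
i=14 t=16 v=3: → [16,18); WM=12
i=15 t=5 v=1: DROP (t<12-1); WM=14
i=16 t=12 v=4: DROP (t<14-1); WM=14
i=17 t=17 v=5: → [16,18); WM=14
i=18 t=18 v=3: → [18,20); WM=14
i=19 t=10 v=2: DROP (t<14-1); WM=16; [14,16) fires=7
i=20 t=18 v=7: → [18,20); WM=16
i=21 t=22 v=6: → [22,24); WM=16

[0,2)=8 [2,4)=7 [6,8)=6 [10,12)=8 [14,16)=7 [16,18)=5 [18,20)=7 [22,24)=6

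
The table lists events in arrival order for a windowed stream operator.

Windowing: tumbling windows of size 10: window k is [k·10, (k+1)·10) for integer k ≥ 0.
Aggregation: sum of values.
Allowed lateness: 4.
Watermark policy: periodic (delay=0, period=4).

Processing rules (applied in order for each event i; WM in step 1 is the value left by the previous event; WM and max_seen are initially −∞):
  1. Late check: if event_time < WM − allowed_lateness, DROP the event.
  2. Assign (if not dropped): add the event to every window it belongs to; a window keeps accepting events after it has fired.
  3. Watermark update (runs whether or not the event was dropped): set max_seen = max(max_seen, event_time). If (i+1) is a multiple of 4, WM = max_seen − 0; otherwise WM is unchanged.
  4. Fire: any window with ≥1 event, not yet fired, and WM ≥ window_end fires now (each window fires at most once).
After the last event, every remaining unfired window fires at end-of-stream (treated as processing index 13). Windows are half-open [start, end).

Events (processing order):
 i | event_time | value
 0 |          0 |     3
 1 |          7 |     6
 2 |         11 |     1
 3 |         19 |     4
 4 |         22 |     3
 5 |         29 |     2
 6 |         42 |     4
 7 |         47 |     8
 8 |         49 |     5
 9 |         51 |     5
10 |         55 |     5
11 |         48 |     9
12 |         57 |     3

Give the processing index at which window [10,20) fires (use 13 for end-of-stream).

7

i=0 t=0 v=3: → [0,10); WM=−∞
i=1 t=7 v=6: → [0,10); WM=−∞
i=2 t=11 v=1: → [10,20); WM=−∞
i=3 t=19 v=4: → [10,20); WM=19; [0,10) fires=9
i=4 t=22 v=3: → [20,30); WM=19
i=5 t=29 v=2: → [20,30); WM=19
i=6 t=42 v=4: → [40,50); WM=19
i=7 t=47 v=8: → [40,50); WM=47; [10,20) fires=5 [20,30) fires=5
i=8 t=49 v=5: → [40,50); WM=47
i=9 t=51 v=5: → [50,60); WM=47
i=10 t=55 v=5: → [50,60); WM=47
i=11 t=48 v=9: → [40,50); WM=55; [40,50) fires=26
i=12 t=57 v=3: → [50,60); WM=55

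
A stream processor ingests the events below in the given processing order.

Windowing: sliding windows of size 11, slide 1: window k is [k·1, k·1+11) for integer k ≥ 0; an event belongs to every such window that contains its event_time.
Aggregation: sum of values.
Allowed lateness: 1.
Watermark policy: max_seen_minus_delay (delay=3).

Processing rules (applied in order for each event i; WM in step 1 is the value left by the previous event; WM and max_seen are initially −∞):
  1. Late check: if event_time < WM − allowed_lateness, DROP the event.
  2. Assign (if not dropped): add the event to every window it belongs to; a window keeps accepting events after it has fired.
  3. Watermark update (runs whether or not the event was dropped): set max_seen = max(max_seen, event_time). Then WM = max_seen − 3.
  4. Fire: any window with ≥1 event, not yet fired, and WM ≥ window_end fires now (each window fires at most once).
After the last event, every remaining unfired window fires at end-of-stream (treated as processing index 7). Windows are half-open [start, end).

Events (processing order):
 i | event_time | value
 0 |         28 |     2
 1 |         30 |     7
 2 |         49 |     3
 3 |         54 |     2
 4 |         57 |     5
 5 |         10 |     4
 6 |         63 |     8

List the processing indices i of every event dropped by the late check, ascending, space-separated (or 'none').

i=0 t=28 v=2: → [28,39),[27,38),[26,37),[25,36),[24,35),[23,34),[22,33),[21,32),[20,31),[19,30),[18,29); WM=25
i=1 t=30 v=7: → [30,41),[29,40),[28,39),[27,38),[26,37),[25,36),[24,35),[23,34),[22,33),[21,32),[20,31); WM=27
i=2 t=49 v=3: → [49,60),[48,59),[47,58),[46,57),[45,56),[44,55),[43,54),[42,53),[41,52),[40,51),[39,50); WM=46; [18,29) fires=2 [19,30) fires=2 [20,31) fires=9 [21,32) fires=9 [22,33) fires=9 [23,34) fires=9 [24,35) fires=9 [25,36) fires=9 [26,37) fires=9 [27,38) fires=9 [28,39) fires=9 [29,40) fires=7 [30,41) fires=7
i=3 t=54 v=2: → [54,65),[53,64),[52,63),[51,62),[50,61),[49,60),[48,59),[47,58),[46,57),[45,56),[44,55); WM=51; [39,50) fires=3 [40,51) fires=3
i=4 t=57 v=5: → [57,68),[56,67),[55,66),[54,65),[53,64),[52,63),[51,62),[50,61),[49,60),[48,59),[47,58); WM=54; [41,52) fires=3 [42,53) fires=3 [43,54) fires=3
i=5 t=10 v=4: DROP (t<54-1); WM=54
i=6 t=63 v=8: → [63,74),[62,73),[61,72),[60,71),[59,70),[58,69),[57,68),[56,67),[55,66),[54,65),[53,64); WM=60; [44,55) fires=5 [45,56) fires=5 [46,57) fires=5 [47,58) fires=10 [48,59) fires=10 [49,60) fires=10

5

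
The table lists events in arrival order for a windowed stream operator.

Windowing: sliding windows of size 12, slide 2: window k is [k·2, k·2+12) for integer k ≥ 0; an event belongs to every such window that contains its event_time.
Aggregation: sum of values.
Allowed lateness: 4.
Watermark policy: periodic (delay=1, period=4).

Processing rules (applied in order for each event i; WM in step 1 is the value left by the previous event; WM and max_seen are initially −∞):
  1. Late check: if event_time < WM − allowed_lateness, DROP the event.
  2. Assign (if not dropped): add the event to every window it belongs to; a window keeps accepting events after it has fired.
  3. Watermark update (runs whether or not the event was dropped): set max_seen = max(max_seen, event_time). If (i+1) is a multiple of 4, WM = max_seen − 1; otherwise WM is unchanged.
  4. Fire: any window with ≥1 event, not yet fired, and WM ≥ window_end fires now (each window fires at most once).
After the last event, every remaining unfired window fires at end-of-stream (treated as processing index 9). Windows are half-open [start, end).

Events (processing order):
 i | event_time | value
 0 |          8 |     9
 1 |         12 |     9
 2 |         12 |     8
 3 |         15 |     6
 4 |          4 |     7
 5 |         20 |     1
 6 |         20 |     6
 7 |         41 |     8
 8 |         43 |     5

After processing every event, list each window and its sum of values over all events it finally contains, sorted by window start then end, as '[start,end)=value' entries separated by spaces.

i=0 t=8 v=9: → [8,20),[6,18),[4,16),[2,14),[0,12); WM=−∞
i=1 t=12 v=9: → [12,24),[10,22),[8,20),[6,18),[4,16),[2,14); WM=−∞
i=2 t=12 v=8: → [12,24),[10,22),[8,20),[6,18),[4,16),[2,14); WM=−∞
i=3 t=15 v=6: → [14,26),[12,24),[10,22),[8,20),[6,18),[4,16); WM=14; [0,12) fires=9 [2,14) fires=26
i=4 t=4 v=7: DROP (t<14-4); WM=14
i=5 t=20 v=1: → [20,32),[18,30),[16,28),[14,26),[12,24),[10,22); WM=14
i=6 t=20 v=6: → [20,32),[18,30),[16,28),[14,26),[12,24),[10,22); WM=14
i=7 t=41 v=8: → [40,52),[38,50),[36,48),[34,46),[32,44),[30,42); WM=40; [4,16) fires=32 [6,18) fires=32 [8,20) fires=32 [10,22) fires=30 [12,24) fires=30 [14,26) fires=13 [16,28) fires=7 [18,30) fires=7 [20,32) fires=7
i=8 t=43 v=5: → [42,54),[40,52),[38,50),[36,48),[34,46),[32,44); WM=40

[0,12)=9 [2,14)=26 [4,16)=32 [6,18)=32 [8,20)=32 [10,22)=30 [12,24)=30 [14,26)=13 [16,28)=7 [18,30)=7 [20,32)=7 [30,42)=8 [32,44)=13 [34,46)=13 [36,48)=13 [38,50)=13 [40,52)=13 [42,54)=5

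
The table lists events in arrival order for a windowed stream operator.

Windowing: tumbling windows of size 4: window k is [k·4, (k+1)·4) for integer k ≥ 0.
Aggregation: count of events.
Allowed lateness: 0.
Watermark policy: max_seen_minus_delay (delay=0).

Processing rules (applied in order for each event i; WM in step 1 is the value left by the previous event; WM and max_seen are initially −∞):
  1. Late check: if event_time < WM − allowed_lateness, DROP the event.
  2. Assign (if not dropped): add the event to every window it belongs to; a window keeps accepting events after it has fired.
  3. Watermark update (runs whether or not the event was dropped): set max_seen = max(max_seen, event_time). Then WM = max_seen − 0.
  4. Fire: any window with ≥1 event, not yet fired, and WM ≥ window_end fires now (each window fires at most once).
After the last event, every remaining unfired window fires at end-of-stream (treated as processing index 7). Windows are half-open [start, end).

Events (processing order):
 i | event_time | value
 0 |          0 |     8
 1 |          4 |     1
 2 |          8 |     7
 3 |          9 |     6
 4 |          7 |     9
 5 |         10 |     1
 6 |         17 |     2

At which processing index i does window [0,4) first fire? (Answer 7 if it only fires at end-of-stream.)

1

i=0 t=0 v=8: → [0,4); WM=0
i=1 t=4 v=1: → [4,8); WM=4; [0,4) fires=1
i=2 t=8 v=7: → [8,12); WM=8; [4,8) fires=1
i=3 t=9 v=6: → [8,12); WM=9
i=4 t=7 v=9: DROP (t<9-0); WM=9
i=5 t=10 v=1: → [8,12); WM=10
i=6 t=17 v=2: → [16,20); WM=17; [8,12) fires=3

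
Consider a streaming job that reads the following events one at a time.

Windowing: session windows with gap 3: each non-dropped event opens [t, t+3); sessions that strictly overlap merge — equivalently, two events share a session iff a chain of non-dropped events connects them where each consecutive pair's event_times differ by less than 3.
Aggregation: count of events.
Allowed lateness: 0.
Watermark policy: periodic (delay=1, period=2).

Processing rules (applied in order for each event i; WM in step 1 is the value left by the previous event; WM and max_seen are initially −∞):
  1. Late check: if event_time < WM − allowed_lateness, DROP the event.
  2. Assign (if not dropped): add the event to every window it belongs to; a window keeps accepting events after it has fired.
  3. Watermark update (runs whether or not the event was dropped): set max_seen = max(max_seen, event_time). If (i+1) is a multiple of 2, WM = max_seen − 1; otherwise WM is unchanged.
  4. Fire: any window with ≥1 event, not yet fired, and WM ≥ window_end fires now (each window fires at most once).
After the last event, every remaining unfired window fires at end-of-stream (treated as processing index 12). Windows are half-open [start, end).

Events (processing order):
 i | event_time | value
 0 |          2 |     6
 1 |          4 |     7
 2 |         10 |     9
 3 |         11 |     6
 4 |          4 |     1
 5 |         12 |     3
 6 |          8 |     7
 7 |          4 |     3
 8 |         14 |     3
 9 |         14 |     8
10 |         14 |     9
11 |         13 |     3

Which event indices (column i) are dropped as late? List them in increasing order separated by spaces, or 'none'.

4 6 7

i=0 t=2 v=6: → [2,5); WM=−∞
i=1 t=4 v=7: → [2,7); WM=3
i=2 t=10 v=9: → [10,13); WM=3
i=3 t=11 v=6: → [10,14); WM=10
i=4 t=4 v=1: DROP (t<10-0); WM=10
i=5 t=12 v=3: → [10,15); WM=11
i=6 t=8 v=7: DROP (t<11-0); WM=11
i=7 t=4 v=3: DROP (t<11-0); WM=11
i=8 t=14 v=3: → [10,17); WM=11
i=9 t=14 v=8: → [10,17); WM=13
i=10 t=14 v=9: → [10,17); WM=13
i=11 t=13 v=3: → [10,17); WM=13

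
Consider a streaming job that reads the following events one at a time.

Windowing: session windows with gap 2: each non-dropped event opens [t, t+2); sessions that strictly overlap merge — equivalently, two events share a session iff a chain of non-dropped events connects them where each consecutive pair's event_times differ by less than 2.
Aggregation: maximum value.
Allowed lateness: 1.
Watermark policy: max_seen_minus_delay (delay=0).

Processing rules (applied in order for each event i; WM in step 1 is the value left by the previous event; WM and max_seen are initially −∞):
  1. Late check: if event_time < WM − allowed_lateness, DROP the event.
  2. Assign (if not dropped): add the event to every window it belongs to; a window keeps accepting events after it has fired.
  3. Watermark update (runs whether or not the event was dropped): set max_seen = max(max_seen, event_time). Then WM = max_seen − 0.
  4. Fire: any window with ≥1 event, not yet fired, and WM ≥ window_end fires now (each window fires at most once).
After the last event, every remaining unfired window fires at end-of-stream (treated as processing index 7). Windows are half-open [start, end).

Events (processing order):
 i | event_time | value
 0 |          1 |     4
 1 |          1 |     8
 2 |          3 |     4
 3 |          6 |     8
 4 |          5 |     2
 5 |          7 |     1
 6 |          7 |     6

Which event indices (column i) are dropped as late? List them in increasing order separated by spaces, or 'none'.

i=0 t=1 v=4: → [1,3); WM=1
i=1 t=1 v=8: → [1,3); WM=1
i=2 t=3 v=4: → [3,5); WM=3
i=3 t=6 v=8: → [6,8); WM=6
i=4 t=5 v=2: → [5,8); WM=6
i=5 t=7 v=1: → [5,9); WM=7
i=6 t=7 v=6: → [5,9); WM=7

none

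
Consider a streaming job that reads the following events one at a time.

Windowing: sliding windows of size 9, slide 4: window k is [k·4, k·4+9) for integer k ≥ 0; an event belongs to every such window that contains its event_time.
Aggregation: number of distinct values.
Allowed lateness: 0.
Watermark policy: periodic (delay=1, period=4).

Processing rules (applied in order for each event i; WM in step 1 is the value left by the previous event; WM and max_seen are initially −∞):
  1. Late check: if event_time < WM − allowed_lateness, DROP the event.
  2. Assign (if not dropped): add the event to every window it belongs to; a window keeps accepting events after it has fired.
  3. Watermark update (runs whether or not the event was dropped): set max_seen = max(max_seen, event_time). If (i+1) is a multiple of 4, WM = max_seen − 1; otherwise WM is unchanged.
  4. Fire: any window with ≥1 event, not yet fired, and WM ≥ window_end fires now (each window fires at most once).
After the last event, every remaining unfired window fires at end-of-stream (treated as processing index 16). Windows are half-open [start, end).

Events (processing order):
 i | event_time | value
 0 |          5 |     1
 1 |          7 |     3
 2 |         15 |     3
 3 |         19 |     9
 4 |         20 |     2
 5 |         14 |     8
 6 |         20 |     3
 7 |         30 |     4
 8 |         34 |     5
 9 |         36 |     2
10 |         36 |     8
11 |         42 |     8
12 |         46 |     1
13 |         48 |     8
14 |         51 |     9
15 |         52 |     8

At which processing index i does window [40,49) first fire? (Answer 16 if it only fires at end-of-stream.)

i=0 t=5 v=1: → [4,13),[0,9); WM=−∞
i=1 t=7 v=3: → [4,13),[0,9); WM=−∞
i=2 t=15 v=3: → [12,21),[8,17); WM=−∞
i=3 t=19 v=9: → [16,25),[12,21); WM=18; [0,9) fires=2 [4,13) fires=2 [8,17) fires=1
i=4 t=20 v=2: → [20,29),[16,25),[12,21); WM=18
i=5 t=14 v=8: DROP (t<18-0); WM=18
i=6 t=20 v=3: → [20,29),[16,25),[12,21); WM=18
i=7 t=30 v=4: → [28,37),[24,33); WM=29; [12,21) fires=3 [16,25) fires=3 [20,29) fires=2
i=8 t=34 v=5: → [32,41),[28,37); WM=29
i=9 t=36 v=2: → [36,45),[32,41),[28,37); WM=29
i=10 t=36 v=8: → [36,45),[32,41),[28,37); WM=29
i=11 t=42 v=8: → [40,49),[36,45); WM=41; [24,33) fires=1 [28,37) fires=4 [32,41) fires=3
i=12 t=46 v=1: → [44,53),[40,49); WM=41
i=13 t=48 v=8: → [48,57),[44,53),[40,49); WM=41
i=14 t=51 v=9: → [48,57),[44,53); WM=41
i=15 t=52 v=8: → [52,61),[48,57),[44,53); WM=51; [36,45) fires=2 [40,49) fires=2

15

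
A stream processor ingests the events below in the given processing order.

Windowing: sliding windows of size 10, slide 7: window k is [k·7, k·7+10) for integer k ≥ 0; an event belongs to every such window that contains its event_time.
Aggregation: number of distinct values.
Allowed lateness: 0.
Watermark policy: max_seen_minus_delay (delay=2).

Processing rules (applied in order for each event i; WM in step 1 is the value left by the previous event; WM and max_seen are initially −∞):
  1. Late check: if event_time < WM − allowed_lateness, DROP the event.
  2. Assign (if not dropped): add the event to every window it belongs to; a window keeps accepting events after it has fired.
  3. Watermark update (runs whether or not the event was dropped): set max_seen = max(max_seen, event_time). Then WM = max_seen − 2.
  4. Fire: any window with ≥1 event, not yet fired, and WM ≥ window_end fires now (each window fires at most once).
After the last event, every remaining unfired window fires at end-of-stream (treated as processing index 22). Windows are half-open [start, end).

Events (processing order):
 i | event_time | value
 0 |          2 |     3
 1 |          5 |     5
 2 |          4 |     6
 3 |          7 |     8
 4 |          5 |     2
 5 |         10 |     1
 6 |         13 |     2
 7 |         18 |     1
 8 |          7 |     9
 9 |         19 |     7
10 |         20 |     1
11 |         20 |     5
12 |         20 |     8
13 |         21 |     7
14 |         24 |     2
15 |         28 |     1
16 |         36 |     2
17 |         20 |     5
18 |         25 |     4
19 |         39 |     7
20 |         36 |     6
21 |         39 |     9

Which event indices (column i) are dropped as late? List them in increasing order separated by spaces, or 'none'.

i=0 t=2 v=3: → [0,10); WM=0
i=1 t=5 v=5: → [0,10); WM=3
i=2 t=4 v=6: → [0,10); WM=3
i=3 t=7 v=8: → [7,17),[0,10); WM=5
i=4 t=5 v=2: → [0,10); WM=5
i=5 t=10 v=1: → [7,17); WM=8
i=6 t=13 v=2: → [7,17); WM=11; [0,10) fires=5
i=7 t=18 v=1: → [14,24); WM=16
i=8 t=7 v=9: DROP (t<16-0); WM=16
i=9 t=19 v=7: → [14,24); WM=17; [7,17) fires=3
i=10 t=20 v=1: → [14,24); WM=18
i=11 t=20 v=5: → [14,24); WM=18
i=12 t=20 v=8: → [14,24); WM=18
i=13 t=21 v=7: → [21,31),[14,24); WM=19
i=14 t=24 v=2: → [21,31); WM=22
i=15 t=28 v=1: → [28,38),[21,31); WM=26; [14,24) fires=4
i=16 t=36 v=2: → [35,45),[28,38); WM=34; [21,31) fires=3
i=17 t=20 v=5: DROP (t<34-0); WM=34
i=18 t=25 v=4: DROP (t<34-0); WM=34
i=19 t=39 v=7: → [35,45); WM=37
i=20 t=36 v=6: DROP (t<37-0); WM=37
i=21 t=39 v=9: → [35,45); WM=37

8 17 18 20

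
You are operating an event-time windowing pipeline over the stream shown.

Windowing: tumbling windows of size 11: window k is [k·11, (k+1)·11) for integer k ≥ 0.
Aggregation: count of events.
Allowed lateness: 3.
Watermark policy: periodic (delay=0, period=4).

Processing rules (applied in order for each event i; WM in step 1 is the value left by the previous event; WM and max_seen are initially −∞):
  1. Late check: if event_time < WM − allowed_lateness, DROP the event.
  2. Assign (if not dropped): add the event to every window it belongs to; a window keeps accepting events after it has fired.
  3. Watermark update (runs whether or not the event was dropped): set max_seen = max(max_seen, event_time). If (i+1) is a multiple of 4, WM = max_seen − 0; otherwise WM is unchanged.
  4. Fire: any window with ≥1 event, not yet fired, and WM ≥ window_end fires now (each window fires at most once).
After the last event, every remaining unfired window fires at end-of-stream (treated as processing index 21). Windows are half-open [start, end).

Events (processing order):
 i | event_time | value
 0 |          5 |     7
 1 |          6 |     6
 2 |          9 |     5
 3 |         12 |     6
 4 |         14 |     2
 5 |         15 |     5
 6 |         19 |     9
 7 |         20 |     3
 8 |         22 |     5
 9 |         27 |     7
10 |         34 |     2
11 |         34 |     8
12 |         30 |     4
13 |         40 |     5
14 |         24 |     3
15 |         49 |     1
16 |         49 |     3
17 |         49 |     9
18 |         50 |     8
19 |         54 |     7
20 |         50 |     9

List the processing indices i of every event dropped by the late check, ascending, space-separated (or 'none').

12 14 20

i=0 t=5 v=7: → [0,11); WM=−∞
i=1 t=6 v=6: → [0,11); WM=−∞
i=2 t=9 v=5: → [0,11); WM=−∞
i=3 t=12 v=6: → [11,22); WM=12; [0,11) fires=3
i=4 t=14 v=2: → [11,22); WM=12
i=5 t=15 v=5: → [11,22); WM=12
i=6 t=19 v=9: → [11,22); WM=12
i=7 t=20 v=3: → [11,22); WM=20
i=8 t=22 v=5: → [22,33); WM=20
i=9 t=27 v=7: → [22,33); WM=20
i=10 t=34 v=2: → [33,44); WM=20
i=11 t=34 v=8: → [33,44); WM=34; [11,22) fires=5 [22,33) fires=2
i=12 t=30 v=4: DROP (t<34-3); WM=34
i=13 t=40 v=5: → [33,44); WM=34
i=14 t=24 v=3: DROP (t<34-3); WM=34
i=15 t=49 v=1: → [44,55); WM=49; [33,44) fires=3
i=16 t=49 v=3: → [44,55); WM=49
i=17 t=49 v=9: → [44,55); WM=49
i=18 t=50 v=8: → [44,55); WM=49
i=19 t=54 v=7: → [44,55); WM=54
i=20 t=50 v=9: DROP (t<54-3); WM=54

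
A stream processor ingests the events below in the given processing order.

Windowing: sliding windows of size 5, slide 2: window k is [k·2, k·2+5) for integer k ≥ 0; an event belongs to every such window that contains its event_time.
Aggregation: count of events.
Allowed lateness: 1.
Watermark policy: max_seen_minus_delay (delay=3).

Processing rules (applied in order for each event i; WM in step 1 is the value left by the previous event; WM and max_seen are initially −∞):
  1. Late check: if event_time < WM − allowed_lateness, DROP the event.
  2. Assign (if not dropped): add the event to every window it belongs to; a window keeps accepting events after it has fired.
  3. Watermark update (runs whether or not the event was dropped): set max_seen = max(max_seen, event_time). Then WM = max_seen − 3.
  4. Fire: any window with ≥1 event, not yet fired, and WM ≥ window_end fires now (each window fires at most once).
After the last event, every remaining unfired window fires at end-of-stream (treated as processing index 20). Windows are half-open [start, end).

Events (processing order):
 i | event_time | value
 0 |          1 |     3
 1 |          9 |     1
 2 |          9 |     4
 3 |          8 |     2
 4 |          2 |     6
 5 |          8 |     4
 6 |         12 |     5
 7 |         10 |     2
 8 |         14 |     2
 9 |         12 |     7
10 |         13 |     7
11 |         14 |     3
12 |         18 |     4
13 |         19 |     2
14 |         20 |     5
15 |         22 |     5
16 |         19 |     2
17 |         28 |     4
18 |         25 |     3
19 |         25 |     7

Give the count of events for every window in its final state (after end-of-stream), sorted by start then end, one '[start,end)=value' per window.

[0,5)=1 [4,9)=2 [6,11)=5 [8,13)=7 [10,15)=6 [12,17)=5 [14,19)=3 [16,21)=4 [18,23)=5 [20,25)=2 [22,27)=3 [24,29)=3 [26,31)=1 [28,33)=1

i=0 t=1 v=3: → [0,5); WM=-2
i=1 t=9 v=1: → [8,13),[6,11); WM=6; [0,5) fires=1
i=2 t=9 v=4: → [8,13),[6,11); WM=6
i=3 t=8 v=2: → [8,13),[6,11),[4,9); WM=6
i=4 t=2 v=6: DROP (t<6-1); WM=6
i=5 t=8 v=4: → [8,13),[6,11),[4,9); WM=6
i=6 t=12 v=5: → [12,17),[10,15),[8,13); WM=9; [4,9) fires=2
i=7 t=10 v=2: → [10,15),[8,13),[6,11); WM=9
i=8 t=14 v=2: → [14,19),[12,17),[10,15); WM=11; [6,11) fires=5
i=9 t=12 v=7: → [12,17),[10,15),[8,13); WM=11
i=10 t=13 v=7: → [12,17),[10,15); WM=11
i=11 t=14 v=3: → [14,19),[12,17),[10,15); WM=11
i=12 t=18 v=4: → [18,23),[16,21),[14,19); WM=15; [8,13) fires=7 [10,15) fires=6
i=13 t=19 v=2: → [18,23),[16,21); WM=16
i=14 t=20 v=5: → [20,25),[18,23),[16,21); WM=17; [12,17) fires=5
i=15 t=22 v=5: → [22,27),[20,25),[18,23); WM=19; [14,19) fires=3
i=16 t=19 v=2: → [18,23),[16,21); WM=19
i=17 t=28 v=4: → [28,33),[26,31),[24,29); WM=25; [16,21) fires=4 [18,23) fires=5 [20,25) fires=2
i=18 t=25 v=3: → [24,29),[22,27); WM=25
i=19 t=25 v=7: → [24,29),[22,27); WM=25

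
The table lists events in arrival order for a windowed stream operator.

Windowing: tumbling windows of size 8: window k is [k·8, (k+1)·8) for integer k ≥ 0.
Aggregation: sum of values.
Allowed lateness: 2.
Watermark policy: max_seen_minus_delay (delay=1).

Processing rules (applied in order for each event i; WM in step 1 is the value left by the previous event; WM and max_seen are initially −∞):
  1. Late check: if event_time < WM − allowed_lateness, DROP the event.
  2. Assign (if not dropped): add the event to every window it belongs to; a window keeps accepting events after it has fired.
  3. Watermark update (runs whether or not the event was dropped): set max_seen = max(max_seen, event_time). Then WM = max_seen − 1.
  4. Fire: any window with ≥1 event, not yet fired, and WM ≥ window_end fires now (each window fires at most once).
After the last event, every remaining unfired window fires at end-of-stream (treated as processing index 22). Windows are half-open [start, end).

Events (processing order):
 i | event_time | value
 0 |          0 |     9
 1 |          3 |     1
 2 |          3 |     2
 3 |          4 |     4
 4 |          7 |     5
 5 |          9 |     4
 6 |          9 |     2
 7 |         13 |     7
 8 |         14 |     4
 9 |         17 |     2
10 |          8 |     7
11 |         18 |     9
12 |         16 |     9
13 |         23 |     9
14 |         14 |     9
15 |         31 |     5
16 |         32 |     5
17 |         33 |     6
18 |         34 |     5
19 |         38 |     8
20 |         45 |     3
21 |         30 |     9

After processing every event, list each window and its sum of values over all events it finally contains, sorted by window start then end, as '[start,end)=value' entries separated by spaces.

i=0 t=0 v=9: → [0,8); WM=-1
i=1 t=3 v=1: → [0,8); WM=2
i=2 t=3 v=2: → [0,8); WM=2
i=3 t=4 v=4: → [0,8); WM=3
i=4 t=7 v=5: → [0,8); WM=6
i=5 t=9 v=4: → [8,16); WM=8; [0,8) fires=21
i=6 t=9 v=2: → [8,16); WM=8
i=7 t=13 v=7: → [8,16); WM=12
i=8 t=14 v=4: → [8,16); WM=13
i=9 t=17 v=2: → [16,24); WM=16; [8,16) fires=17
i=10 t=8 v=7: DROP (t<16-2); WM=16
i=11 t=18 v=9: → [16,24); WM=17
i=12 t=16 v=9: → [16,24); WM=17
i=13 t=23 v=9: → [16,24); WM=22
i=14 t=14 v=9: DROP (t<22-2); WM=22
i=15 t=31 v=5: → [24,32); WM=30; [16,24) fires=29
i=16 t=32 v=5: → [32,40); WM=31
i=17 t=33 v=6: → [32,40); WM=32; [24,32) fires=5
i=18 t=34 v=5: → [32,40); WM=33
i=19 t=38 v=8: → [32,40); WM=37
i=20 t=45 v=3: → [40,48); WM=44; [32,40) fires=24
i=21 t=30 v=9: DROP (t<44-2); WM=44

[0,8)=21 [8,16)=17 [16,24)=29 [24,32)=5 [32,40)=24 [40,48)=3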